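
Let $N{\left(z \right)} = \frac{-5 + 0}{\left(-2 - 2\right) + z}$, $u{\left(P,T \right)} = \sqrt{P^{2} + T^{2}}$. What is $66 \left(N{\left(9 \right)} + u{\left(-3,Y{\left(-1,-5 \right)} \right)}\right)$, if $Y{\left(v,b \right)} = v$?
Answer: $-66 + 66 \sqrt{10} \approx 142.71$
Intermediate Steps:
$N{\left(z \right)} = - \frac{5}{-4 + z}$ ($N{\left(z \right)} = - \frac{5}{\left(-2 - 2\right) + z} = - \frac{5}{-4 + z}$)
$66 \left(N{\left(9 \right)} + u{\left(-3,Y{\left(-1,-5 \right)} \right)}\right) = 66 \left(- \frac{5}{-4 + 9} + \sqrt{\left(-3\right)^{2} + \left(-1\right)^{2}}\right) = 66 \left(- \frac{5}{5} + \sqrt{9 + 1}\right) = 66 \left(\left(-5\right) \frac{1}{5} + \sqrt{10}\right) = 66 \left(-1 + \sqrt{10}\right) = -66 + 66 \sqrt{10}$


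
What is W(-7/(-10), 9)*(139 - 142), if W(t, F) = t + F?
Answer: -291/10 ≈ -29.100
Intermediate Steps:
W(t, F) = F + t
W(-7/(-10), 9)*(139 - 142) = (9 - 7/(-10))*(139 - 142) = (9 - 7*(-1/10))*(-3) = (9 + 7/10)*(-3) = (97/10)*(-3) = -291/10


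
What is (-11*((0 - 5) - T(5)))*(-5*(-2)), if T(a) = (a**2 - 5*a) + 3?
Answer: 880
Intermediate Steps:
T(a) = 3 + a**2 - 5*a
(-11*((0 - 5) - T(5)))*(-5*(-2)) = (-11*((0 - 5) - (3 + 5**2 - 5*5)))*(-5*(-2)) = -11*(-5 - (3 + 25 - 25))*10 = -11*(-5 - 1*3)*10 = -11*(-5 - 3)*10 = -11*(-8)*10 = 88*10 = 880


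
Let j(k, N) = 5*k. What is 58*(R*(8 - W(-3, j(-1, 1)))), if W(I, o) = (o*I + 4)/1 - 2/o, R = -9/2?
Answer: 14877/5 ≈ 2975.4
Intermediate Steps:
R = -9/2 (R = -9*½ = -9/2 ≈ -4.5000)
W(I, o) = 4 - 2/o + I*o (W(I, o) = (I*o + 4)*1 - 2/o = (4 + I*o)*1 - 2/o = (4 + I*o) - 2/o = 4 - 2/o + I*o)
58*(R*(8 - W(-3, j(-1, 1)))) = 58*(-9*(8 - (4 - 2/(5*(-1)) - 15*(-1)))/2) = 58*(-9*(8 - (4 - 2/(-5) - 3*(-5)))/2) = 58*(-9*(8 - (4 - 2*(-⅕) + 15))/2) = 58*(-9*(8 - (4 + ⅖ + 15))/2) = 58*(-9*(8 - 1*97/5)/2) = 58*(-9*(8 - 97/5)/2) = 58*(-9/2*(-57/5)) = 58*(513/10) = 14877/5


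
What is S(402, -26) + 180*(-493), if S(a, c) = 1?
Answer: -88739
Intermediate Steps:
S(402, -26) + 180*(-493) = 1 + 180*(-493) = 1 - 88740 = -88739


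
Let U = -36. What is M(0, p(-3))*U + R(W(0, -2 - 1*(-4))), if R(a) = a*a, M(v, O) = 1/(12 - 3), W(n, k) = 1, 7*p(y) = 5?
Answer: -3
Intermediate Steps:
p(y) = 5/7 (p(y) = (⅐)*5 = 5/7)
M(v, O) = ⅑ (M(v, O) = 1/9 = ⅑)
R(a) = a²
M(0, p(-3))*U + R(W(0, -2 - 1*(-4))) = (⅑)*(-36) + 1² = -4 + 1 = -3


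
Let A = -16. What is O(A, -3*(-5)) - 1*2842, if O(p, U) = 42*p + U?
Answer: -3499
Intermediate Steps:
O(p, U) = U + 42*p
O(A, -3*(-5)) - 1*2842 = (-3*(-5) + 42*(-16)) - 1*2842 = (-1*(-15) - 672) - 2842 = (15 - 672) - 2842 = -657 - 2842 = -3499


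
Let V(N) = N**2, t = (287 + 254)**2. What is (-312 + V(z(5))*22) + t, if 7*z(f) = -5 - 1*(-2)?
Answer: 14326279/49 ≈ 2.9237e+5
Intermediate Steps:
z(f) = -3/7 (z(f) = (-5 - 1*(-2))/7 = (-5 + 2)/7 = (1/7)*(-3) = -3/7)
t = 292681 (t = 541**2 = 292681)
(-312 + V(z(5))*22) + t = (-312 + (-3/7)**2*22) + 292681 = (-312 + (9/49)*22) + 292681 = (-312 + 198/49) + 292681 = -15090/49 + 292681 = 14326279/49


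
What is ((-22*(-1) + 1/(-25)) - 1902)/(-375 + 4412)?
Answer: -47001/100925 ≈ -0.46570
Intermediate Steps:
((-22*(-1) + 1/(-25)) - 1902)/(-375 + 4412) = ((22 - 1/25) - 1902)/4037 = (549/25 - 1902)*(1/4037) = -47001/25*1/4037 = -47001/100925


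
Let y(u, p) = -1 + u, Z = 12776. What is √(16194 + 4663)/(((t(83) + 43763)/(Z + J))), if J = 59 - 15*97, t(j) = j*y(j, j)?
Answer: 11380*√20857/50569 ≈ 32.500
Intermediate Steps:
t(j) = j*(-1 + j)
J = -1396 (J = 59 - 1455 = -1396)
√(16194 + 4663)/(((t(83) + 43763)/(Z + J))) = √(16194 + 4663)/(((83*(-1 + 83) + 43763)/(12776 - 1396))) = √20857/(((83*82 + 43763)/11380)) = √20857/(((6806 + 43763)*(1/11380))) = √20857/((50569*(1/11380))) = √20857/(50569/11380) = √20857*(11380/50569) = 11380*√20857/50569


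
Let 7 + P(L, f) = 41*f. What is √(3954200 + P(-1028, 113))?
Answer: √3958826 ≈ 1989.7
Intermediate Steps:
P(L, f) = -7 + 41*f
√(3954200 + P(-1028, 113)) = √(3954200 + (-7 + 41*113)) = √(3954200 + (-7 + 4633)) = √(3954200 + 4626) = √3958826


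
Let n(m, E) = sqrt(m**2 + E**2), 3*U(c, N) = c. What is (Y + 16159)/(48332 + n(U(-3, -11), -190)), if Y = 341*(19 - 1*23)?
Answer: 715071940/2335946123 - 14795*sqrt(36101)/2335946123 ≈ 0.30491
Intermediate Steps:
U(c, N) = c/3
n(m, E) = sqrt(E**2 + m**2)
Y = -1364 (Y = 341*(19 - 23) = 341*(-4) = -1364)
(Y + 16159)/(48332 + n(U(-3, -11), -190)) = (-1364 + 16159)/(48332 + sqrt((-190)**2 + ((1/3)*(-3))**2)) = 14795/(48332 + sqrt(36100 + (-1)**2)) = 14795/(48332 + sqrt(36100 + 1)) = 14795/(48332 + sqrt(36101))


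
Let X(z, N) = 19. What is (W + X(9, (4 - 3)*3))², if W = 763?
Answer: 611524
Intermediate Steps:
(W + X(9, (4 - 3)*3))² = (763 + 19)² = 782² = 611524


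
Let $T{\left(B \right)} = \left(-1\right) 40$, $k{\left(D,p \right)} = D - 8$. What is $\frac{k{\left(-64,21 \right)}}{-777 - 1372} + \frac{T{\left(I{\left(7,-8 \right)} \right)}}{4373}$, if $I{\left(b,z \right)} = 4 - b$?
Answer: $\frac{228896}{9397577} \approx 0.024357$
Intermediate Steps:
$k{\left(D,p \right)} = -8 + D$ ($k{\left(D,p \right)} = D - 8 = -8 + D$)
$T{\left(B \right)} = -40$
$\frac{k{\left(-64,21 \right)}}{-777 - 1372} + \frac{T{\left(I{\left(7,-8 \right)} \right)}}{4373} = \frac{-8 - 64}{-777 - 1372} - \frac{40}{4373} = - \frac{72}{-777 - 1372} - \frac{40}{4373} = - \frac{72}{-2149} - \frac{40}{4373} = \left(-72\right) \left(- \frac{1}{2149}\right) - \frac{40}{4373} = \frac{72}{2149} - \frac{40}{4373} = \frac{228896}{9397577}$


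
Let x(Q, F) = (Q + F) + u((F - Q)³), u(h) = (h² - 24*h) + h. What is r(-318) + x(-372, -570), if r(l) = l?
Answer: 60254908095420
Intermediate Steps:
u(h) = h² - 23*h
x(Q, F) = F + Q + (F - Q)³*(-23 + (F - Q)³) (x(Q, F) = (Q + F) + (F - Q)³*(-23 + (F - Q)³) = (F + Q) + (F - Q)³*(-23 + (F - Q)³) = F + Q + (F - Q)³*(-23 + (F - Q)³))
r(-318) + x(-372, -570) = -318 + (-570 - 372 + (-570 - 1*(-372))³*(-23 + (-570 - 1*(-372))³)) = -318 + (-570 - 372 + (-570 + 372)³*(-23 + (-570 + 372)³)) = -318 + (-570 - 372 + (-198)³*(-23 + (-198)³)) = -318 + (-570 - 372 - 7762392*(-23 - 7762392)) = -318 + (-570 - 372 - 7762392*(-7762415)) = -318 + (-570 - 372 + 60254908096680) = -318 + 60254908095738 = 60254908095420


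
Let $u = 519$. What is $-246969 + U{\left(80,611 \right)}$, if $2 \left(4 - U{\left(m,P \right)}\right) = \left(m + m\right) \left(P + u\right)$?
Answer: $-337365$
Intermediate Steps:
$U{\left(m,P \right)} = 4 - m \left(519 + P\right)$ ($U{\left(m,P \right)} = 4 - \frac{\left(m + m\right) \left(P + 519\right)}{2} = 4 - \frac{2 m \left(519 + P\right)}{2} = 4 - m \left(519 + P\right)$)
$-246969 + U{\left(80,611 \right)} = -246969 - \left(41516 + 48880\right) = -246969 - 90396 = -337365$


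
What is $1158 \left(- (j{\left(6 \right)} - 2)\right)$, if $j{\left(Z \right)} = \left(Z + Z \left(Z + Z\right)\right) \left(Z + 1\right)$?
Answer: $-629952$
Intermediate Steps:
$j{\left(Z \right)} = \left(1 + Z\right) \left(Z + 2 Z^{2}\right)$ ($j{\left(Z \right)} = \left(Z + Z 2 Z\right) \left(1 + Z\right) = \left(Z + 2 Z^{2}\right) \left(1 + Z\right) = \left(1 + Z\right) \left(Z + 2 Z^{2}\right)$)
$1158 \left(- (j{\left(6 \right)} - 2)\right) = 1158 \left(- (6 \left(1 + 2 \cdot 6^{2} + 3 \cdot 6\right) - 2)\right) = 1158 \left(- (6 \left(1 + 2 \cdot 36 + 18\right) - 2)\right) = 1158 \left(- (6 \left(1 + 72 + 18\right) - 2)\right) = 1158 \left(- (6 \cdot 91 - 2)\right) = 1158 \left(- (546 - 2)\right) = 1158 \left(\left(-1\right) 544\right) = 1158 \left(-544\right) = -629952$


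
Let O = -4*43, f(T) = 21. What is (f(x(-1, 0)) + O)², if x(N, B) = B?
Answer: 22801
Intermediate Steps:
O = -172
(f(x(-1, 0)) + O)² = (21 - 172)² = (-151)² = 22801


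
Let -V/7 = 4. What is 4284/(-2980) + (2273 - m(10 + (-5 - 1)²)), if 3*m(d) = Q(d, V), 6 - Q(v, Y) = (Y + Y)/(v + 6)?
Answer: 65931706/29055 ≈ 2269.2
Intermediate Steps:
V = -28 (V = -7*4 = -28)
Q(v, Y) = 6 - 2*Y/(6 + v) (Q(v, Y) = 6 - (Y + Y)/(v + 6) = 6 - 2*Y/(6 + v))
m(d) = 2*(46 + 3*d)/(3*(6 + d)) (m(d) = (2*(18 - 1*(-28) + 3*d)/(6 + d))/3 = (2*(18 + 28 + 3*d)/(6 + d))/3 = (2*(46 + 3*d)/(6 + d))/3 = 2*(46 + 3*d)/(3*(6 + d)))
4284/(-2980) + (2273 - m(10 + (-5 - 1)²)) = 4284/(-2980) + (2273 - 2*(46 + 3*(10 + (-5 - 1)²))/(3*(6 + (10 + (-5 - 1)²)))) = 4284*(-1/2980) + (2273 - 2*(46 + 3*(10 + (-6)²))/(3*(6 + (10 + (-6)²)))) = -1071/745 + (2273 - 2*(46 + 3*(10 + 36))/(3*(6 + (10 + 36)))) = -1071/745 + (2273 - 2*(46 + 3*46)/(3*(6 + 46))) = -1071/745 + (2273 - 2*(46 + 138)/(3*52)) = -1071/745 + (2273 - 2*184/(3*52)) = -1071/745 + (2273 - 1*92/39) = -1071/745 + (2273 - 92/39) = -1071/745 + 88555/39 = 65931706/29055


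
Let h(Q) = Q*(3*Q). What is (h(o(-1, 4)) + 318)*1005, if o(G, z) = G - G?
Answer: 319590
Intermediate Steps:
o(G, z) = 0
h(Q) = 3*Q²
(h(o(-1, 4)) + 318)*1005 = (3*0² + 318)*1005 = (3*0 + 318)*1005 = (0 + 318)*1005 = 318*1005 = 319590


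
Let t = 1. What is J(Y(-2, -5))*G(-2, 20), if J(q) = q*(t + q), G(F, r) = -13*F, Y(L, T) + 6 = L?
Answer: 1456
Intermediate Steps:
Y(L, T) = -6 + L
J(q) = q*(1 + q)
J(Y(-2, -5))*G(-2, 20) = ((-6 - 2)*(1 + (-6 - 2)))*(-13*(-2)) = -8*(1 - 8)*26 = -8*(-7)*26 = 56*26 = 1456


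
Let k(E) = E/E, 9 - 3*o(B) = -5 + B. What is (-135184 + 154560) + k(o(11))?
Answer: 19377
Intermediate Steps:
o(B) = 14/3 - B/3 (o(B) = 3 - (-5 + B)/3 = 3 + (5/3 - B/3) = 14/3 - B/3)
k(E) = 1
(-135184 + 154560) + k(o(11)) = (-135184 + 154560) + 1 = 19376 + 1 = 19377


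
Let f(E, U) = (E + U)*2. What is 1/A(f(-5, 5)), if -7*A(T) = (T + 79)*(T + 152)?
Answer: -7/12008 ≈ -0.00058294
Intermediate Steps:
f(E, U) = 2*E + 2*U
A(T) = -(79 + T)*(152 + T)/7 (A(T) = -(T + 79)*(T + 152)/7 = -(79 + T)*(152 + T)/7)
1/A(f(-5, 5)) = 1/(-12008/7 - 33*(2*(-5) + 2*5) - (2*(-5) + 2*5)**2/7) = 1/(-12008/7 - 33*(-10 + 10) - (-10 + 10)**2/7) = 1/(-12008/7 - 33*0 - 1/7*0**2) = 1/(-12008/7 + 0 - 1/7*0) = 1/(-12008/7 + 0 + 0) = 1/(-12008/7) = -7/12008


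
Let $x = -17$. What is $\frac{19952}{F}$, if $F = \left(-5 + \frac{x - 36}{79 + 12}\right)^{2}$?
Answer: $\frac{10326407}{16129} \approx 640.24$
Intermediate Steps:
$F = \frac{258064}{8281}$ ($F = \left(-5 + \frac{-17 - 36}{79 + 12}\right)^{2} = \left(-5 - \frac{53}{91}\right)^{2} = \left(- \frac{508}{91}\right)^{2} = \frac{258064}{8281} \approx 31.163$)
$\frac{19952}{F} = \frac{19952}{\frac{258064}{8281}} = 19952 \cdot \frac{8281}{258064} = \frac{10326407}{16129}$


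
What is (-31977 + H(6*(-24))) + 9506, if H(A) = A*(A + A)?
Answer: 19001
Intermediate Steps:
H(A) = 2*A² (H(A) = A*(2*A) = 2*A²)
(-31977 + H(6*(-24))) + 9506 = (-31977 + 2*(6*(-24))²) + 9506 = (-31977 + 2*(-144)²) + 9506 = (-31977 + 2*20736) + 9506 = (-31977 + 41472) + 9506 = 9495 + 9506 = 19001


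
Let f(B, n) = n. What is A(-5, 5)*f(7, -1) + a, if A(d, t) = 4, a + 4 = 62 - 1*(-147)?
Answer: 201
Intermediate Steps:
a = 205 (a = -4 + (62 - 1*(-147)) = -4 + (62 + 147) = -4 + 209 = 205)
A(-5, 5)*f(7, -1) + a = 4*(-1) + 205 = -4 + 205 = 201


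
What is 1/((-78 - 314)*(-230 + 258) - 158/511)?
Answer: -511/5608894 ≈ -9.1105e-5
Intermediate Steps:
1/((-78 - 314)*(-230 + 258) - 158/511) = 1/(-392*28 - 158*1/511) = 1/(-10976 - 158/511) = 1/(-5608894/511) = -511/5608894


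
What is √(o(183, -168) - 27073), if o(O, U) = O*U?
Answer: I*√57817 ≈ 240.45*I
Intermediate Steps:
√(o(183, -168) - 27073) = √(183*(-168) - 27073) = √(-30744 - 27073) = √(-57817) = I*√57817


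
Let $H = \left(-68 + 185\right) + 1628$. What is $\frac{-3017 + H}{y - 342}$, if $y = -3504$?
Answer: $\frac{212}{641} \approx 0.33073$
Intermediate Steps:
$H = 1745$ ($H = 117 + 1628 = 1745$)
$\frac{-3017 + H}{y - 342} = \frac{-3017 + 1745}{-3504 - 342} = - \frac{1272}{-3846} = \left(-1272\right) \left(- \frac{1}{3846}\right) = \frac{212}{641}$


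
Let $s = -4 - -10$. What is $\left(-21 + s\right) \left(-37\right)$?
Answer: $555$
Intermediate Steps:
$s = 6$ ($s = -4 + 10 = 6$)
$\left(-21 + s\right) \left(-37\right) = \left(-21 + 6\right) \left(-37\right) = \left(-15\right) \left(-37\right) = 555$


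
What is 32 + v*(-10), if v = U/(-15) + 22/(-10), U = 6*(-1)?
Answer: 50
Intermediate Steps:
U = -6
v = -9/5 (v = -6/(-15) + 22/(-10) = -6*(-1/15) + 22*(-⅒) = ⅖ - 11/5 = -9/5 ≈ -1.8000)
32 + v*(-10) = 32 - 9/5*(-10) = 32 + 18 = 50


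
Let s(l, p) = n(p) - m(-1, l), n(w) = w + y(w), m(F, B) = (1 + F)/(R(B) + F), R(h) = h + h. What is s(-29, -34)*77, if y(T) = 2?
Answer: -2464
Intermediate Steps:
R(h) = 2*h
m(F, B) = (1 + F)/(F + 2*B) (m(F, B) = (1 + F)/(2*B + F) = (1 + F)/(F + 2*B))
n(w) = 2 + w (n(w) = w + 2 = 2 + w)
s(l, p) = 2 + p (s(l, p) = (2 + p) - (1 - 1)/(-1 + 2*l) = (2 + p) - 0/(-1 + 2*l) = (2 + p) - 1*0 = (2 + p) + 0 = 2 + p)
s(-29, -34)*77 = (2 - 34)*77 = -32*77 = -2464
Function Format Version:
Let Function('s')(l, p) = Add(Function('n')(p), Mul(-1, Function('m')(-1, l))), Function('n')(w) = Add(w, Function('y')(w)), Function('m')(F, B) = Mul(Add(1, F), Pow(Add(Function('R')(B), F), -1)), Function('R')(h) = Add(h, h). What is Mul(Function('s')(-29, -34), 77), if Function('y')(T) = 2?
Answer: -2464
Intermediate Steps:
Function('R')(h) = Mul(2, h)
Function('m')(F, B) = Mul(Pow(Add(F, Mul(2, B)), -1), Add(1, F)) (Function('m')(F, B) = Mul(Add(1, F), Pow(Add(Mul(2, B), F), -1)) = Mul(Add(1, F), Pow(Add(F, Mul(2, B)), -1)) = Mul(Pow(Add(F, Mul(2, B)), -1), Add(1, F)))
Function('n')(w) = Add(2, w) (Function('n')(w) = Add(w, 2) = Add(2, w))
Function('s')(l, p) = Add(2, p) (Function('s')(l, p) = Add(Add(2, p), Mul(-1, Mul(Pow(Add(-1, Mul(2, l)), -1), Add(1, -1)))) = Add(Add(2, p), Mul(-1, Mul(Pow(Add(-1, Mul(2, l)), -1), 0))) = Add(Add(2, p), Mul(-1, 0)) = Add(Add(2, p), 0) = Add(2, p))
Mul(Function('s')(-29, -34), 77) = Mul(Add(2, -34), 77) = Mul(-32, 77) = -2464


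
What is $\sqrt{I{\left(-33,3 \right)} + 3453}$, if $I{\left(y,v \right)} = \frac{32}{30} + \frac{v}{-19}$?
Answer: $\frac{2 \sqrt{70135935}}{285} \approx 58.77$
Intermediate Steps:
$I{\left(y,v \right)} = \frac{16}{15} - \frac{v}{19}$ ($I{\left(y,v \right)} = 32 \cdot \frac{1}{30} + v \left(- \frac{1}{19}\right) = \frac{16}{15} - \frac{v}{19}$)
$\sqrt{I{\left(-33,3 \right)} + 3453} = \sqrt{\left(\frac{16}{15} - \frac{3}{19}\right) + 3453} = \sqrt{\frac{259}{285} + 3453} = \sqrt{\frac{984364}{285}} = \frac{2 \sqrt{70135935}}{285}$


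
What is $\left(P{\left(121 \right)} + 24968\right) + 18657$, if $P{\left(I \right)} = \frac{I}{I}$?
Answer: $43626$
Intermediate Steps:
$P{\left(I \right)} = 1$
$\left(P{\left(121 \right)} + 24968\right) + 18657 = \left(1 + 24968\right) + 18657 = 24969 + 18657 = 43626$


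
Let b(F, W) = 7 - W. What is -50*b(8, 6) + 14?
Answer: -36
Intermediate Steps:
-50*b(8, 6) + 14 = -50*(7 - 1*6) + 14 = -50*(7 - 6) + 14 = -50*1 + 14 = -50 + 14 = -36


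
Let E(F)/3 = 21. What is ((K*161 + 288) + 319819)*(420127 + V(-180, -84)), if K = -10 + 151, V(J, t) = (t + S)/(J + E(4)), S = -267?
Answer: 144023925040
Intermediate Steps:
E(F) = 63 (E(F) = 3*21 = 63)
V(J, t) = (-267 + t)/(63 + J) (V(J, t) = (t - 267)/(J + 63) = (-267 + t)/(63 + J))
K = 141
((K*161 + 288) + 319819)*(420127 + V(-180, -84)) = ((141*161 + 288) + 319819)*(420127 + (-267 - 84)/(63 - 180)) = ((22701 + 288) + 319819)*(420127 - 351/(-117)) = (22989 + 319819)*(420127 - 1/117*(-351)) = 342808*(420127 + 3) = 342808*420130 = 144023925040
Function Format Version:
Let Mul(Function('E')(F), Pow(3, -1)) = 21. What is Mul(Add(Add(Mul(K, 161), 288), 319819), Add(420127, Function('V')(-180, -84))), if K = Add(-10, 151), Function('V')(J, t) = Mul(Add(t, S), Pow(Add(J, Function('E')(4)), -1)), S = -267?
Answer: 144023925040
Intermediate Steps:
Function('E')(F) = 63 (Function('E')(F) = Mul(3, 21) = 63)
Function('V')(J, t) = Mul(Pow(Add(63, J), -1), Add(-267, t)) (Function('V')(J, t) = Mul(Add(t, -267), Pow(Add(J, 63), -1)) = Mul(Add(-267, t), Pow(Add(63, J), -1)) = Mul(Pow(Add(63, J), -1), Add(-267, t)))
K = 141
Mul(Add(Add(Mul(K, 161), 288), 319819), Add(420127, Function('V')(-180, -84))) = Mul(Add(Add(Mul(141, 161), 288), 319819), Add(420127, Mul(Pow(Add(63, -180), -1), Add(-267, -84)))) = Mul(Add(Add(22701, 288), 319819), Add(420127, Mul(Pow(-117, -1), -351))) = Mul(Add(22989, 319819), Add(420127, Mul(Rational(-1, 117), -351))) = Mul(342808, Add(420127, 3)) = Mul(342808, 420130) = 144023925040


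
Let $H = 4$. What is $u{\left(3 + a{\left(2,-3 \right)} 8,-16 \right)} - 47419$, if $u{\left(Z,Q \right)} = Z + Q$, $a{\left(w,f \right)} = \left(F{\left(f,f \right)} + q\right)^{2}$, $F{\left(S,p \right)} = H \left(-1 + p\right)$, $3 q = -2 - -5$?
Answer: $-45632$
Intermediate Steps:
$q = 1$ ($q = \frac{-2 - -5}{3} = \frac{-2 + 5}{3} = \frac{1}{3} \cdot 3 = 1$)
$F{\left(S,p \right)} = -4 + 4 p$ ($F{\left(S,p \right)} = 4 \left(-1 + p\right) = -4 + 4 p$)
$a{\left(w,f \right)} = \left(-3 + 4 f\right)^{2}$ ($a{\left(w,f \right)} = \left(\left(-4 + 4 f\right) + 1\right)^{2} = \left(-3 + 4 f\right)^{2}$)
$u{\left(Z,Q \right)} = Q + Z$
$u{\left(3 + a{\left(2,-3 \right)} 8,-16 \right)} - 47419 = \left(-16 + \left(3 + \left(-3 + 4 \left(-3\right)\right)^{2} \cdot 8\right)\right) - 47419 = \left(-16 + \left(3 + \left(-3 - 12\right)^{2} \cdot 8\right)\right) - 47419 = \left(-16 + \left(3 + \left(-15\right)^{2} \cdot 8\right)\right) - 47419 = \left(-16 + \left(3 + 225 \cdot 8\right)\right) - 47419 = \left(-16 + \left(3 + 1800\right)\right) - 47419 = \left(-16 + 1803\right) - 47419 = 1787 - 47419 = -45632$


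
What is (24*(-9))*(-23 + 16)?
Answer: 1512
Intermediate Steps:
(24*(-9))*(-23 + 16) = -216*(-7) = 1512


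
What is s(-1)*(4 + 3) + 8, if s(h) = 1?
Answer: 15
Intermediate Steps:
s(-1)*(4 + 3) + 8 = 1*(4 + 3) + 8 = 1*7 + 8 = 7 + 8 = 15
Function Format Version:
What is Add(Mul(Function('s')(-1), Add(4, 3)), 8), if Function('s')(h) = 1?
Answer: 15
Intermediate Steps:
Add(Mul(Function('s')(-1), Add(4, 3)), 8) = Add(Mul(1, Add(4, 3)), 8) = Add(Mul(1, 7), 8) = Add(7, 8) = 15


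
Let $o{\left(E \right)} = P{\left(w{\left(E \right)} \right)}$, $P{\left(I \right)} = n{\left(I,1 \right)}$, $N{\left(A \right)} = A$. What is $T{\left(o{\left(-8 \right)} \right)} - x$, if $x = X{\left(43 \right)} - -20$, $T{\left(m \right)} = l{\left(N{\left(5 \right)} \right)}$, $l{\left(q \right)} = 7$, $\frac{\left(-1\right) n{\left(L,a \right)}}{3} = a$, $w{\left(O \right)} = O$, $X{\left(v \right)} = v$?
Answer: $-56$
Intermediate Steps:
$n{\left(L,a \right)} = - 3 a$
$P{\left(I \right)} = -3$ ($P{\left(I \right)} = \left(-3\right) 1 = -3$)
$o{\left(E \right)} = -3$
$T{\left(m \right)} = 7$
$x = 63$ ($x = 43 - -20 = 43 + \left(-104 + 124\right) = 43 + 20 = 63$)
$T{\left(o{\left(-8 \right)} \right)} - x = 7 - 63 = -56$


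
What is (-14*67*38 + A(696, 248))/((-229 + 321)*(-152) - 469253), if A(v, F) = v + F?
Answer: 34700/483237 ≈ 0.071807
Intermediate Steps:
A(v, F) = F + v
(-14*67*38 + A(696, 248))/((-229 + 321)*(-152) - 469253) = (-14*67*38 + (248 + 696))/((-229 + 321)*(-152) - 469253) = (-938*38 + 944)/(92*(-152) - 469253) = (-35644 + 944)/(-13984 - 469253) = -34700/(-483237) = -34700*(-1/483237) = 34700/483237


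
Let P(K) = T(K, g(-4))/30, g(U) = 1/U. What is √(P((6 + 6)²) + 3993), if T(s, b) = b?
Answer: √14374770/60 ≈ 63.190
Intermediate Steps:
P(K) = -1/120 (P(K) = 1/(-4*30) = -¼*1/30 = -1/120)
√(P((6 + 6)²) + 3993) = √(-1/120 + 3993) = √(479159/120) = √14374770/60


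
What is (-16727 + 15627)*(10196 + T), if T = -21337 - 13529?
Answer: 27137000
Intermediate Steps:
T = -34866
(-16727 + 15627)*(10196 + T) = (-16727 + 15627)*(10196 - 34866) = -1100*(-24670) = 27137000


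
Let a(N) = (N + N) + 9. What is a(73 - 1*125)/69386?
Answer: -95/69386 ≈ -0.0013692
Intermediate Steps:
a(N) = 9 + 2*N (a(N) = 2*N + 9 = 9 + 2*N)
a(73 - 1*125)/69386 = (9 + 2*(73 - 1*125))/69386 = (9 + 2*(73 - 125))*(1/69386) = (9 + 2*(-52))*(1/69386) = (9 - 104)*(1/69386) = -95*1/69386 = -95/69386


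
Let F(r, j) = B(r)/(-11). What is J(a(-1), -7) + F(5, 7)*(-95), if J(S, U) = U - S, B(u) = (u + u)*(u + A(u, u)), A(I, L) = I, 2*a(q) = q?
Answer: 18857/22 ≈ 857.14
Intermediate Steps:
a(q) = q/2
B(u) = 4*u² (B(u) = (u + u)*(u + u) = (2*u)*(2*u) = 4*u²)
F(r, j) = -4*r²/11 (F(r, j) = (4*r²)/(-11) = (4*r²)*(-1/11) = -4*r²/11)
J(a(-1), -7) + F(5, 7)*(-95) = (-7 - (-1)/2) - 4/11*5²*(-95) = (-7 - 1*(-½)) - 4/11*25*(-95) = (-7 + ½) - 100/11*(-95) = -13/2 + 9500/11 = 18857/22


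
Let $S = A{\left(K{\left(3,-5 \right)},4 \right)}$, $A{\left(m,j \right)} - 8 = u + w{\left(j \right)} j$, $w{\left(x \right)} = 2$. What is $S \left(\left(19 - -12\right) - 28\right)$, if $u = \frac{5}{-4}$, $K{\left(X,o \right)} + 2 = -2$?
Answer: $\frac{177}{4} \approx 44.25$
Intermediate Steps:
$K{\left(X,o \right)} = -4$ ($K{\left(X,o \right)} = -2 - 2 = -4$)
$u = - \frac{5}{4}$ ($u = 5 \left(- \frac{1}{4}\right) = - \frac{5}{4} \approx -1.25$)
$A{\left(m,j \right)} = \frac{27}{4} + 2 j$ ($A{\left(m,j \right)} = 8 + \left(- \frac{5}{4} + 2 j\right) = \frac{27}{4} + 2 j$)
$S = \frac{59}{4}$ ($S = \frac{27}{4} + 2 \cdot 4 = \frac{27}{4} + 8 = \frac{59}{4} \approx 14.75$)
$S \left(\left(19 - -12\right) - 28\right) = \frac{59 \left(\left(19 - -12\right) - 28\right)}{4} = \frac{59 \left(\left(19 + 12\right) - 28\right)}{4} = \frac{59 \left(31 - 28\right)}{4} = \frac{59}{4} \cdot 3 = \frac{177}{4}$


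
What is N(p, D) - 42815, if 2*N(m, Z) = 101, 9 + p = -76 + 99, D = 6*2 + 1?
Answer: -85529/2 ≈ -42765.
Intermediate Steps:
D = 13 (D = 12 + 1 = 13)
p = 14 (p = -9 + (-76 + 99) = -9 + 23 = 14)
N(m, Z) = 101/2 (N(m, Z) = (½)*101 = 101/2)
N(p, D) - 42815 = 101/2 - 42815 = -85529/2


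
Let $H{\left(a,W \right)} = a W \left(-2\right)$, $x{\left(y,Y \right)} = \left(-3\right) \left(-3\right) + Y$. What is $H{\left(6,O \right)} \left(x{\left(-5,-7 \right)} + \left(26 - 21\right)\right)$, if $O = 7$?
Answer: $-588$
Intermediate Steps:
$x{\left(y,Y \right)} = 9 + Y$
$H{\left(a,W \right)} = - 2 W a$ ($H{\left(a,W \right)} = W a \left(-2\right) = - 2 W a$)
$H{\left(6,O \right)} \left(x{\left(-5,-7 \right)} + \left(26 - 21\right)\right) = \left(-2\right) 7 \cdot 6 \left(\left(9 - 7\right) + \left(26 - 21\right)\right) = - 84 \left(2 + \left(26 - 21\right)\right) = - 84 \left(2 + 5\right) = \left(-84\right) 7 = -588$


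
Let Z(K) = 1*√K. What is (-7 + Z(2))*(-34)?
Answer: 238 - 34*√2 ≈ 189.92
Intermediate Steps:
Z(K) = √K
(-7 + Z(2))*(-34) = (-7 + √2)*(-34) = 238 - 34*√2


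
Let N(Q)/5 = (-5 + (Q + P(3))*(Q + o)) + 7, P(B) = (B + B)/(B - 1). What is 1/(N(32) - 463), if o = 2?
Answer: 1/5497 ≈ 0.00018192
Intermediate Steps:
P(B) = 2*B/(-1 + B) (P(B) = (2*B)/(-1 + B) = 2*B/(-1 + B))
N(Q) = 10 + 5*(2 + Q)*(3 + Q) (N(Q) = 5*((-5 + (Q + 2*3/(-1 + 3))*(Q + 2)) + 7) = 5*((-5 + (Q + 2*3/2)*(2 + Q)) + 7) = 5*((-5 + (Q + 2*3*(½))*(2 + Q)) + 7) = 5*((-5 + (Q + 3)*(2 + Q)) + 7) = 5*((-5 + (3 + Q)*(2 + Q)) + 7) = 5*((-5 + (2 + Q)*(3 + Q)) + 7) = 5*(2 + (2 + Q)*(3 + Q)) = 10 + 5*(2 + Q)*(3 + Q))
1/(N(32) - 463) = 1/((40 + 5*32² + 25*32) - 463) = 1/((40 + 5*1024 + 800) - 463) = 1/((40 + 5120 + 800) - 463) = 1/(5960 - 463) = 1/5497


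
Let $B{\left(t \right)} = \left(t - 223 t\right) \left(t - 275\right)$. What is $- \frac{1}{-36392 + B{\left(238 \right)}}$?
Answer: $- \frac{1}{1918540} \approx -5.2123 \cdot 10^{-7}$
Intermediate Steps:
$B{\left(t \right)} = - 222 t \left(-275 + t\right)$
$- \frac{1}{-36392 + B{\left(238 \right)}} = - \frac{1}{-36392 + 222 \cdot 238 \left(275 - 238\right)} = - \frac{1}{-36392 + 222 \cdot 238 \cdot 37} = - \frac{1}{-36392 + 1954932} = - \frac{1}{1918540}$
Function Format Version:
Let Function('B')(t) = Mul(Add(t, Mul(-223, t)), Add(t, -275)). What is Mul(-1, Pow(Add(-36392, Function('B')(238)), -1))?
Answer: Rational(-1, 1918540) ≈ -5.2123e-7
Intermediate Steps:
Function('B')(t) = Mul(-222, t, Add(-275, t)) (Function('B')(t) = Mul(Mul(-222, t), Add(-275, t)) = Mul(-222, t, Add(-275, t)))
Mul(-1, Pow(Add(-36392, Function('B')(238)), -1)) = Mul(-1, Pow(Add(-36392, Mul(222, 238, Add(275, Mul(-1, 238)))), -1)) = Mul(-1, Pow(Add(-36392, Mul(222, 238, Add(275, -238))), -1)) = Mul(-1, Pow(Add(-36392, Mul(222, 238, 37)), -1)) = Mul(-1, Pow(Add(-36392, 1954932), -1)) = Mul(-1, Pow(1918540, -1)) = Mul(-1, Rational(1, 1918540)) = Rational(-1, 1918540)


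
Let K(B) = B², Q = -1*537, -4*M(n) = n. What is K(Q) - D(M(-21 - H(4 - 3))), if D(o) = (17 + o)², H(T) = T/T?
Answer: 1151451/4 ≈ 2.8786e+5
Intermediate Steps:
H(T) = 1
M(n) = -n/4
Q = -537
K(Q) - D(M(-21 - H(4 - 3))) = (-537)² - (17 - (-21 - 1*1)/4)² = 288369 - (17 - (-21 - 1)/4)² = 288369 - (17 - ¼*(-22))² = 288369 - (17 + 11/2)² = 288369 - (45/2)² = 288369 - 1*2025/4 = 288369 - 2025/4 = 1151451/4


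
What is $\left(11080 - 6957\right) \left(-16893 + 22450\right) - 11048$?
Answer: $22900463$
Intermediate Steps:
$\left(11080 - 6957\right) \left(-16893 + 22450\right) - 11048 = 4123 \cdot 5557 - 11048 = 22911511 - 11048 = 22900463$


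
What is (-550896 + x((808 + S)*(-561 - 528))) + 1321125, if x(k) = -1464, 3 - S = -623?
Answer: 768765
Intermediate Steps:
S = 626 (S = 3 - 1*(-623) = 3 + 623 = 626)
(-550896 + x((808 + S)*(-561 - 528))) + 1321125 = (-550896 - 1464) + 1321125 = -552360 + 1321125 = 768765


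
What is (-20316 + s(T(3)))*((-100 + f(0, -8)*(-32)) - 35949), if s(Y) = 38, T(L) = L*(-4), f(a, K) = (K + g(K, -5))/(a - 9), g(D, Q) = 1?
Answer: 6583556870/9 ≈ 7.3151e+8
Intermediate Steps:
f(a, K) = (1 + K)/(-9 + a) (f(a, K) = (K + 1)/(a - 9) = (1 + K)/(-9 + a))
T(L) = -4*L
(-20316 + s(T(3)))*((-100 + f(0, -8)*(-32)) - 35949) = (-20316 + 38)*((-100 + ((1 - 8)/(-9 + 0))*(-32)) - 35949) = -20278*((-100 + (-7/(-9))*(-32)) - 35949) = -20278*((-100 - ⅑*(-7)*(-32)) - 35949) = -20278*((-100 + (7/9)*(-32)) - 35949) = -20278*((-100 - 224/9) - 35949) = -20278*(-1124/9 - 35949) = -20278*(-324665/9) = 6583556870/9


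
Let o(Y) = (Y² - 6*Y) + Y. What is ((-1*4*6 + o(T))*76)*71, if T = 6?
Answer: -97128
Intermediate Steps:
o(Y) = Y² - 5*Y
((-1*4*6 + o(T))*76)*71 = ((-1*4*6 + 6*(-5 + 6))*76)*71 = ((-4*6 + 6*1)*76)*71 = ((-24 + 6)*76)*71 = -18*76*71 = -1368*71 = -97128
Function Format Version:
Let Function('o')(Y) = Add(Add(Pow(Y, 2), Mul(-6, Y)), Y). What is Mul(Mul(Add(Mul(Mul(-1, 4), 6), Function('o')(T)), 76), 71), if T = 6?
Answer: -97128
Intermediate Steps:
Function('o')(Y) = Add(Pow(Y, 2), Mul(-5, Y))
Mul(Mul(Add(Mul(Mul(-1, 4), 6), Function('o')(T)), 76), 71) = Mul(Mul(Add(Mul(Mul(-1, 4), 6), Mul(6, Add(-5, 6))), 76), 71) = Mul(Mul(Add(Mul(-4, 6), Mul(6, 1)), 76), 71) = Mul(Mul(Add(-24, 6), 76), 71) = Mul(Mul(-18, 76), 71) = Mul(-1368, 71) = -97128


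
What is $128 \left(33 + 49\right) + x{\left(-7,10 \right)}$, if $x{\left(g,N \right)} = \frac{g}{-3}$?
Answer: $\frac{31495}{3} \approx 10498.0$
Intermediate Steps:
$x{\left(g,N \right)} = - \frac{g}{3}$ ($x{\left(g,N \right)} = g \left(- \frac{1}{3}\right) = - \frac{g}{3}$)
$128 \left(33 + 49\right) + x{\left(-7,10 \right)} = 128 \left(33 + 49\right) - - \frac{7}{3} = 128 \cdot 82 + \frac{7}{3} = 10496 + \frac{7}{3} = \frac{31495}{3}$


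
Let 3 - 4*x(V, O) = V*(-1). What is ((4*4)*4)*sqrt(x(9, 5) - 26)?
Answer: 64*I*sqrt(23) ≈ 306.93*I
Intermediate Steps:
x(V, O) = 3/4 + V/4 (x(V, O) = 3/4 - V*(-1)/4 = 3/4 - (-1)*V/4 = 3/4 + V/4)
((4*4)*4)*sqrt(x(9, 5) - 26) = ((4*4)*4)*sqrt((3/4 + (1/4)*9) - 26) = (16*4)*sqrt((3/4 + 9/4) - 26) = 64*sqrt(3 - 26) = 64*sqrt(-23) = 64*(I*sqrt(23)) = 64*I*sqrt(23)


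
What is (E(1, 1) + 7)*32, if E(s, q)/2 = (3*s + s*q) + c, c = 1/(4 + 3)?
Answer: 3424/7 ≈ 489.14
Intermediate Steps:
c = 1/7 ≈ 0.14286
E(s, q) = 2/7 + 6*s + 2*q*s (E(s, q) = 2*((3*s + s*q) + 1/7) = 2*((3*s + q*s) + 1/7) = 2*(1/7 + 3*s + q*s) = 2/7 + 6*s + 2*q*s)
(E(1, 1) + 7)*32 = ((2/7 + 6*1 + 2*1*1) + 7)*32 = ((2/7 + 6 + 2) + 7)*32 = (58/7 + 7)*32 = (107/7)*32 = 3424/7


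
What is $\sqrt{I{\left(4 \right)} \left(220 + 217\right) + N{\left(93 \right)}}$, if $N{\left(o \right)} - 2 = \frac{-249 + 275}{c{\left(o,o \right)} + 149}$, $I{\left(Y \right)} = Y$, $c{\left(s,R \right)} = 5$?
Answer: $\frac{\sqrt{10376751}}{77} \approx 41.835$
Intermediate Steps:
$N{\left(o \right)} = \frac{167}{77}$ ($N{\left(o \right)} = 2 + \frac{-249 + 275}{5 + 149} = 2 + \frac{26}{154} = 2 + 26 \cdot \frac{1}{154} = 2 + \frac{13}{77} = \frac{167}{77}$)
$\sqrt{I{\left(4 \right)} \left(220 + 217\right) + N{\left(93 \right)}} = \sqrt{4 \left(220 + 217\right) + \frac{167}{77}} = \sqrt{4 \cdot 437 + \frac{167}{77}} = \sqrt{1748 + \frac{167}{77}} = \sqrt{\frac{134763}{77}} = \frac{\sqrt{10376751}}{77}$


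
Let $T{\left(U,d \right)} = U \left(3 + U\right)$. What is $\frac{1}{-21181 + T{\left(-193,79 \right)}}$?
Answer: $\frac{1}{15489} \approx 6.4562 \cdot 10^{-5}$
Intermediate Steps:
$\frac{1}{-21181 + T{\left(-193,79 \right)}} = \frac{1}{-21181 - 193 \left(3 - 193\right)} = \frac{1}{-21181 - -36670} = \frac{1}{-21181 + 36670} = \frac{1}{15489}$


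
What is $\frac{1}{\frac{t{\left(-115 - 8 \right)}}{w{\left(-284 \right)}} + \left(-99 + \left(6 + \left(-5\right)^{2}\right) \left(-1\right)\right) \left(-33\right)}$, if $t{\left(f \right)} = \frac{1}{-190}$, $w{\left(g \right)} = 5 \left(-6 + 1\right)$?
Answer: $\frac{4750}{20377501} \approx 0.0002331$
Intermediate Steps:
$w{\left(g \right)} = -25$ ($w{\left(g \right)} = 5 \left(-5\right) = -25$)
$t{\left(f \right)} = - \frac{1}{190}$
$\frac{1}{\frac{t{\left(-115 - 8 \right)}}{w{\left(-284 \right)}} + \left(-99 + \left(6 + \left(-5\right)^{2}\right) \left(-1\right)\right) \left(-33\right)} = \frac{1}{- \frac{1}{190 \left(-25\right)} + \left(-99 + \left(6 + \left(-5\right)^{2}\right) \left(-1\right)\right) \left(-33\right)} = \frac{1}{\left(- \frac{1}{190}\right) \left(- \frac{1}{25}\right) + \left(-99 + \left(6 + 25\right) \left(-1\right)\right) \left(-33\right)} = \frac{1}{\frac{1}{4750} + \left(-99 + 31 \left(-1\right)\right) \left(-33\right)} = \frac{1}{\frac{1}{4750} + \left(-99 - 31\right) \left(-33\right)} = \frac{1}{\frac{1}{4750} - -4290} = \frac{1}{\frac{1}{4750} + 4290} = \frac{1}{\frac{20377501}{4750}} = \frac{4750}{20377501}$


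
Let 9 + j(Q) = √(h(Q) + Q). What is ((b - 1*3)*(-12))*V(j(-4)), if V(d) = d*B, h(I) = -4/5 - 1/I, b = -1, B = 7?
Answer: -3024 + 168*I*√455/5 ≈ -3024.0 + 716.71*I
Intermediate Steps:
h(I) = -⅘ - 1/I (h(I) = -4*⅕ - 1/I = -⅘ - 1/I)
j(Q) = -9 + √(-⅘ + Q - 1/Q) (j(Q) = -9 + √((-⅘ - 1/Q) + Q) = -9 + √(-⅘ + Q - 1/Q))
V(d) = 7*d (V(d) = d*7 = 7*d)
((b - 1*3)*(-12))*V(j(-4)) = ((-1 - 1*3)*(-12))*(7*(-9 + √(-20 - 25/(-4) + 25*(-4))/5)) = ((-1 - 3)*(-12))*(7*(-9 + √(-20 - 25*(-¼) - 100)/5)) = (-4*(-12))*(7*(-9 + √(-20 + 25/4 - 100)/5)) = 48*(7*(-9 + √(-455/4)/5)) = 48*(7*(-9 + (I*√455/2)/5)) = 48*(7*(-9 + I*√455/10)) = 48*(-63 + 7*I*√455/10) = -3024 + 168*I*√455/5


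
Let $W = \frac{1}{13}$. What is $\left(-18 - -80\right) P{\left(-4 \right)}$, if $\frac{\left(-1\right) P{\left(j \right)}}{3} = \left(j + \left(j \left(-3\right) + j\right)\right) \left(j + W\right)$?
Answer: $\frac{37944}{13} \approx 2918.8$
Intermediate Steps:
$W = \frac{1}{13} \approx 0.076923$
$P{\left(j \right)} = 3 j \left(\frac{1}{13} + j\right)$ ($P{\left(j \right)} = - 3 \left(j + \left(j \left(-3\right) + j\right)\right) \left(j + \frac{1}{13}\right) = - 3 \left(j + \left(- 3 j + j\right)\right) \left(\frac{1}{13} + j\right) = - 3 \left(j - 2 j\right) \left(\frac{1}{13} + j\right) = - 3 - j \left(\frac{1}{13} + j\right) = - 3 \left(- j \left(\frac{1}{13} + j\right)\right) = 3 j \left(\frac{1}{13} + j\right)$)
$\left(-18 - -80\right) P{\left(-4 \right)} = \left(-18 - -80\right) \frac{3}{13} \left(-4\right) \left(1 + 13 \left(-4\right)\right) = \left(-18 + 80\right) \frac{3}{13} \left(-4\right) \left(1 - 52\right) = 62 \cdot \frac{3}{13} \left(-4\right) \left(-51\right) = 62 \cdot \frac{612}{13} = \frac{37944}{13}$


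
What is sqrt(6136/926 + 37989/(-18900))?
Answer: sqrt(98960231)/4630 ≈ 2.1486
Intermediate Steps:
sqrt(6136/926 + 37989/(-18900)) = sqrt(6136*(1/926) + 37989*(-1/18900)) = sqrt(3068/463 - 201/100) = sqrt(213737/46300) = sqrt(98960231)/4630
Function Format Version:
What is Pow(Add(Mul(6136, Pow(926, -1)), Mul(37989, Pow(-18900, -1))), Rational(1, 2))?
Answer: Mul(Rational(1, 4630), Pow(98960231, Rational(1, 2))) ≈ 2.1486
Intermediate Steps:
Pow(Add(Mul(6136, Pow(926, -1)), Mul(37989, Pow(-18900, -1))), Rational(1, 2)) = Pow(Add(Mul(6136, Rational(1, 926)), Mul(37989, Rational(-1, 18900))), Rational(1, 2)) = Pow(Add(Rational(3068, 463), Rational(-201, 100)), Rational(1, 2)) = Pow(Rational(213737, 46300), Rational(1, 2)) = Mul(Rational(1, 4630), Pow(98960231, Rational(1, 2)))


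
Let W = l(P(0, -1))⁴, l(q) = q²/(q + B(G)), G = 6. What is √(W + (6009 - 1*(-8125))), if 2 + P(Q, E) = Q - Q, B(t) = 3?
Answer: √14390 ≈ 119.96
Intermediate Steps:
P(Q, E) = -2 (P(Q, E) = -2 + (Q - Q) = -2 + 0 = -2)
l(q) = q²/(3 + q) (l(q) = q²/(q + 3) = q²/(3 + q))
W = 256 (W = ((-2)²/(3 - 2))⁴ = (4/1)⁴ = (4*1)⁴ = 4⁴ = 256)
√(W + (6009 - 1*(-8125))) = √(256 + (6009 - 1*(-8125))) = √(256 + (6009 + 8125)) = √(256 + 14134) = √14390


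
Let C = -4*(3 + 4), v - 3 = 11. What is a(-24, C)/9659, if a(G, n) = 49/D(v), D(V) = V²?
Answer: 1/38636 ≈ 2.5883e-5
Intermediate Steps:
v = 14 (v = 3 + 11 = 14)
C = -28 (C = -4*7 = -28)
a(G, n) = ¼ (a(G, n) = 49/(14²) = 49/196 = 49*(1/196) = ¼)
a(-24, C)/9659 = (¼)/9659 = (¼)*(1/9659) = 1/38636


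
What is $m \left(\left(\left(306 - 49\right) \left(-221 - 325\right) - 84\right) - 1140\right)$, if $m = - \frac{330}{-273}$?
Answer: $- \frac{15570060}{91} \approx -1.711 \cdot 10^{5}$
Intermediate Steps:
$m = \frac{110}{91}$ ($m = \left(-330\right) \left(- \frac{1}{273}\right) = \frac{110}{91} \approx 1.2088$)
$m \left(\left(\left(306 - 49\right) \left(-221 - 325\right) - 84\right) - 1140\right) = \frac{110 \left(\left(\left(306 - 49\right) \left(-221 - 325\right) - 84\right) - 1140\right)}{91} = \frac{110 \left(\left(257 \left(-546\right) - 84\right) - 1140\right)}{91} = \frac{110 \left(\left(-140322 - 84\right) - 1140\right)}{91} = \frac{110 \left(-140406 - 1140\right)}{91} = \frac{110}{91} \left(-141546\right) = - \frac{15570060}{91}$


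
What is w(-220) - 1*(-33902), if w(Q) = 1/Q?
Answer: 7458439/220 ≈ 33902.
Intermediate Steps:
w(-220) - 1*(-33902) = 1/(-220) - 1*(-33902) = -1/220 + 33902 = 7458439/220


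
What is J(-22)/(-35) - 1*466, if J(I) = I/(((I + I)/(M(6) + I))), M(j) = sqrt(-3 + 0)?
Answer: -16299/35 - I*sqrt(3)/70 ≈ -465.69 - 0.024744*I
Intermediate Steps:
M(j) = I*sqrt(3) (M(j) = sqrt(-3) = I*sqrt(3))
J(I) = I/2 + I*sqrt(3)/2 (J(I) = I/(((I + I)/(I*sqrt(3) + I))) = I/(((2*I)/(I + I*sqrt(3)))) = I/((2*I/(I + I*sqrt(3)))) = I*((I + I*sqrt(3))/(2*I)) = I/2 + I*sqrt(3)/2)
J(-22)/(-35) - 1*466 = ((1/2)*(-22) + I*sqrt(3)/2)/(-35) - 1*466 = (-11 + I*sqrt(3)/2)*(-1/35) - 466 = (11/35 - I*sqrt(3)/70) - 466 = -16299/35 - I*sqrt(3)/70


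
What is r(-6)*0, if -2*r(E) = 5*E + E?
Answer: 0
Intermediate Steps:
r(E) = -3*E (r(E) = -(5*E + E)/2 = -3*E)
r(-6)*0 = -3*(-6)*0 = 18*0 = 0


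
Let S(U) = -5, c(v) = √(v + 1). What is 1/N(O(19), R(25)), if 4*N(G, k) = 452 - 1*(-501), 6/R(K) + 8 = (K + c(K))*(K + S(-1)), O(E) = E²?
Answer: 4/953 ≈ 0.0041973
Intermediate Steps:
c(v) = √(1 + v)
R(K) = 6/(-8 + (-5 + K)*(K + √(1 + K))) (R(K) = 6/(-8 + (K + √(1 + K))*(K - 5)) = 6/(-8 + (K + √(1 + K))*(-5 + K)) = 6/(-8 + (-5 + K)*(K + √(1 + K))))
N(G, k) = 953/4 (N(G, k) = (452 - 1*(-501))/4 = (452 + 501)/4 = (¼)*953 = 953/4)
1/N(O(19), R(25)) = 1/(953/4) = 4/953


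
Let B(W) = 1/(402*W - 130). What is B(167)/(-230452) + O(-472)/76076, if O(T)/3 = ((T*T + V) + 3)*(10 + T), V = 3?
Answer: -15480658088839687/3813977834576 ≈ -4058.9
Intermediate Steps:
O(T) = 3*(6 + T²)*(10 + T) (O(T) = 3*(((T*T + 3) + 3)*(10 + T)) = 3*(((T² + 3) + 3)*(10 + T)) = 3*(((3 + T²) + 3)*(10 + T)) = 3*((6 + T²)*(10 + T)) = 3*(6 + T²)*(10 + T))
B(W) = 1/(-130 + 402*W)
B(167)/(-230452) + O(-472)/76076 = (1/(2*(-65 + 201*167)))/(-230452) + (180 + 3*(-472)³ + 18*(-472) + 30*(-472)²)/76076 = (1/(2*(-65 + 33567)))*(-1/230452) + (180 + 3*(-105154048) - 8496 + 30*222784)*(1/76076) = ((½)/33502)*(-1/230452) + (180 - 315462144 - 8496 + 6683520)*(1/76076) = ((½)*(1/33502))*(-1/230452) - 308786940*1/76076 = (1/67004)*(-1/230452) - 1002555/247 = -1/15441205808 - 1002555/247 = -15480658088839687/3813977834576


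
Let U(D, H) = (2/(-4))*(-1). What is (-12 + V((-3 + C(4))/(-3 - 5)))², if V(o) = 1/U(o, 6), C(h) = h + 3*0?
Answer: 100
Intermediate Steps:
U(D, H) = ½ (U(D, H) = (2*(-¼))*(-1) = -½*(-1) = ½)
C(h) = h (C(h) = h + 0 = h)
V(o) = 2 (V(o) = 1/(½) = 2)
(-12 + V((-3 + C(4))/(-3 - 5)))² = (-12 + 2)² = (-10)² = 100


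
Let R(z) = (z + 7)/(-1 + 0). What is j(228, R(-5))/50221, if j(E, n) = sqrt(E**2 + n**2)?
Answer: 2*sqrt(12997)/50221 ≈ 0.0045401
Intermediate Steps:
R(z) = -7 - z (R(z) = (7 + z)/(-1) = (7 + z)*(-1) = -7 - z)
j(228, R(-5))/50221 = sqrt(228**2 + (-7 - 1*(-5))**2)/50221 = sqrt(51984 + (-7 + 5)**2)*(1/50221) = sqrt(51984 + (-2)**2)*(1/50221) = sqrt(51984 + 4)*(1/50221) = sqrt(51988)*(1/50221) = (2*sqrt(12997))*(1/50221) = 2*sqrt(12997)/50221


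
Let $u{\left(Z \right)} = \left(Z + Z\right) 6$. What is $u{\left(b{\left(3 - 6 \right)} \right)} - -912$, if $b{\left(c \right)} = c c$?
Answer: $1020$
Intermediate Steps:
$b{\left(c \right)} = c^{2}$
$u{\left(Z \right)} = 12 Z$ ($u{\left(Z \right)} = 2 Z 6 = 12 Z$)
$u{\left(b{\left(3 - 6 \right)} \right)} - -912 = 12 \left(3 - 6\right)^{2} - -912 = 12 \left(3 - 6\right)^{2} + 912 = 12 \left(-3\right)^{2} + 912 = 12 \cdot 9 + 912 = 108 + 912 = 1020$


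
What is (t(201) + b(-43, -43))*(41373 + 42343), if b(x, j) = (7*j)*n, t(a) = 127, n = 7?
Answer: -165757680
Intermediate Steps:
b(x, j) = 49*j (b(x, j) = (7*j)*7 = 49*j)
(t(201) + b(-43, -43))*(41373 + 42343) = (127 + 49*(-43))*(41373 + 42343) = (127 - 2107)*83716 = -1980*83716 = -165757680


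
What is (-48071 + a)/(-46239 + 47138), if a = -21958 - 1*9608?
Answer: -79637/899 ≈ -88.584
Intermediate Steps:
a = -31566 (a = -21958 - 9608 = -31566)
(-48071 + a)/(-46239 + 47138) = (-48071 - 31566)/(-46239 + 47138) = -79637/899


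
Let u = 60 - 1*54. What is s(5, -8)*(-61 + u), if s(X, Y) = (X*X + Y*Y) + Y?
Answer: -4455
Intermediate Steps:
u = 6 (u = 60 - 54 = 6)
s(X, Y) = Y + X² + Y² (s(X, Y) = (X² + Y²) + Y = Y + X² + Y²)
s(5, -8)*(-61 + u) = (-8 + 5² + (-8)²)*(-61 + 6) = (-8 + 25 + 64)*(-55) = 81*(-55) = -4455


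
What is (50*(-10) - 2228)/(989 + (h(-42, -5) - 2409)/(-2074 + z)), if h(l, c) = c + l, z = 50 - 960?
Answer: -23126/8391 ≈ -2.7560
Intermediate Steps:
z = -910
(50*(-10) - 2228)/(989 + (h(-42, -5) - 2409)/(-2074 + z)) = (50*(-10) - 2228)/(989 + ((-5 - 42) - 2409)/(-2074 - 910)) = (-500 - 2228)/(989 + (-47 - 2409)/(-2984)) = -2728/(989 - 2456*(-1/2984)) = -2728/(989 + 307/373) = -2728/369204/373 = -2728*373/369204 = -23126/8391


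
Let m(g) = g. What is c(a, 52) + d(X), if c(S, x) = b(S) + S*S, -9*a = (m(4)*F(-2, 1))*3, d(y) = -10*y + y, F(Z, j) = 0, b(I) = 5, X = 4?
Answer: -31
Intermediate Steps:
d(y) = -9*y
a = 0 (a = -4*0*3/9 = -0*3 = -⅑*0 = 0)
c(S, x) = 5 + S² (c(S, x) = 5 + S*S = 5 + S²)
c(a, 52) + d(X) = (5 + 0²) - 9*4 = (5 + 0) - 36 = 5 - 36 = -31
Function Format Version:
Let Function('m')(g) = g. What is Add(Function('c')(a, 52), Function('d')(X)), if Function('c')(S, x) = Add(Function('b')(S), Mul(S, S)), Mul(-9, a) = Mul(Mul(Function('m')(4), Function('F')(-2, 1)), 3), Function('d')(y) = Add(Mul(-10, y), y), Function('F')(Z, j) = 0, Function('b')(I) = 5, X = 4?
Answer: -31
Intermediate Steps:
Function('d')(y) = Mul(-9, y)
a = 0 (a = Mul(Rational(-1, 9), Mul(Mul(4, 0), 3)) = Mul(Rational(-1, 9), Mul(0, 3)) = Mul(Rational(-1, 9), 0) = 0)
Function('c')(S, x) = Add(5, Pow(S, 2)) (Function('c')(S, x) = Add(5, Mul(S, S)) = Add(5, Pow(S, 2)))
Add(Function('c')(a, 52), Function('d')(X)) = Add(Add(5, Pow(0, 2)), Mul(-9, 4)) = Add(Add(5, 0), -36) = Add(5, -36) = -31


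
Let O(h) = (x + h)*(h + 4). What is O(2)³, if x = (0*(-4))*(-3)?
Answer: 1728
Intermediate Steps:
x = 0 (x = 0*(-3) = 0)
O(h) = h*(4 + h) (O(h) = (0 + h)*(h + 4) = h*(4 + h))
O(2)³ = (2*(4 + 2))³ = (2*6)³ = 12³ = 1728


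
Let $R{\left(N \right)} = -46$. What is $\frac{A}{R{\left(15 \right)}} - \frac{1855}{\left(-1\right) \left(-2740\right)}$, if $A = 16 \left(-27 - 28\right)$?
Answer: $\frac{232587}{12604} \approx 18.453$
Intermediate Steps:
$A = -880$ ($A = 16 \left(-55\right) = -880$)
$\frac{A}{R{\left(15 \right)}} - \frac{1855}{\left(-1\right) \left(-2740\right)} = - \frac{880}{-46} - \frac{1855}{\left(-1\right) \left(-2740\right)} = \left(-880\right) \left(- \frac{1}{46}\right) - \frac{1855}{2740} = \frac{440}{23} - \frac{371}{548} = \frac{232587}{12604}$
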